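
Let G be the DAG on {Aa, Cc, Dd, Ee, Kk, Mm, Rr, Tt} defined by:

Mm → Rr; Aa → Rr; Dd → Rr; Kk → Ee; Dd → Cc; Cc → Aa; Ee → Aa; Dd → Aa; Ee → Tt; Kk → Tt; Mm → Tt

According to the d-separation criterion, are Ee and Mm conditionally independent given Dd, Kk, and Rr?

Enumerating the 5 paths from Ee to Mm and testing each for blocking by {Dd, Kk, Rr}:
Path 1: Ee → Tt ← Mm
  Tt is a collider here and neither Tt nor any of its descendants is conditioned on, so the collider stays closed — the path is blocked at Tt.
Path 2: Ee → Aa ← Dd → Rr ← Mm
  Dd is a fork here and Dd is conditioned on, so the path is blocked at Dd.
Path 3: Ee → Aa → Rr ← Mm
  Aa is a chain and Aa is not conditioned on; Rr is a collider and Rr is conditioned on, which opens it — no node blocks this path, so it is active.
Path 4: Ee → Aa ← Cc ← Dd → Rr ← Mm
  Dd is a fork here and Dd is conditioned on, so the path is blocked at Dd.
Path 5: Ee ← Kk → Tt ← Mm
  Kk is a fork here and Kk is conditioned on, so the path is blocked at Kk.
At least one path is unblocked, so d-separation fails.

No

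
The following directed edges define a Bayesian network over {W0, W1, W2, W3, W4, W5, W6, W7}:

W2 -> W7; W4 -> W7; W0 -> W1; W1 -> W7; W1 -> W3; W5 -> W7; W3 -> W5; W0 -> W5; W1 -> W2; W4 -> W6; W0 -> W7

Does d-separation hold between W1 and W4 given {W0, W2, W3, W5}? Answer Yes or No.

6 paths connect W1 and W4; each must be blocked for d-separation to hold:
  1. W1 → W7 ← W4 — W7:collider[blocks] ⇒ blocked
  2. W1 → W2 → W7 ← W4 — W2:chain[blocks]; W7:collider[blocks] ⇒ blocked
  3. W1 ← W0 → W7 ← W4 — W0:fork[blocks]; W7:collider[blocks] ⇒ blocked
  4. W1 ← W0 → W5 → W7 ← W4 — W0:fork[blocks]; W5:chain[blocks]; W7:collider[blocks] ⇒ blocked
  5. W1 → W3 → W5 → W7 ← W4 — W3:chain[blocks]; W5:chain[blocks]; W7:collider[blocks] ⇒ blocked
  6. W1 → W3 → W5 ← W0 → W7 ← W4 — W3:chain[blocks]; W5:collider[open]; W0:fork[blocks]; W7:collider[blocks] ⇒ blocked
Every path is blocked, so W1 and W4 are d-separated given {W0, W2, W3, W5}.

Yes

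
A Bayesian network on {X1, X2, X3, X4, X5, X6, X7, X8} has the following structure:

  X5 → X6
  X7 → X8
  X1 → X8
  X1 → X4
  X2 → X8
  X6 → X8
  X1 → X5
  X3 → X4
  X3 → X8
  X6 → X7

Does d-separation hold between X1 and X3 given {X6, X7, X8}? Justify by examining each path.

We examine all 4 paths between X1 and X3:
Path 1: X1 → X8 ← X3
  X8 is a collider and X8 is conditioned on, which opens it — no node blocks this path, so it is active.
Path 2: X1 → X5 → X6 → X8 ← X3
  X6 is a chain here and X6 is conditioned on, so the path is blocked at X6.
Path 3: X1 → X5 → X6 → X7 → X8 ← X3
  X6 is a chain here and X6 is conditioned on, so the path is blocked at X6.
Path 4: X1 → X4 ← X3
  X4 is a collider here and neither X4 nor any of its descendants is conditioned on, so the collider stays closed — the path is blocked at X4.
Because an active path exists, X1 and X3 are not d-separated.

No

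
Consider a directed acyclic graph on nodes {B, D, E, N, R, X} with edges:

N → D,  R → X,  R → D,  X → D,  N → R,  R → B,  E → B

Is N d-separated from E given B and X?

No — N and E are not d-separated given {B, X}.

There are 3 undirected paths between N and E; checking each against the conditioning set {B, X}:
Path 1: N → R → B ← E
  R is a chain and R is not conditioned on; B is a collider and B is conditioned on, which opens it — no node blocks this path, so it is active.
Path 2: N → D ← R → B ← E
  D is a collider here and neither D nor any of its descendants is conditioned on, so the collider stays closed — the path is blocked at D.
Path 3: N → D ← X ← R → B ← E
  D is a collider here and neither D nor any of its descendants is conditioned on, so the collider stays closed — the path is blocked at D.
Since the path N → R → B ← E is active, N and E are not d-separated given {B, X}.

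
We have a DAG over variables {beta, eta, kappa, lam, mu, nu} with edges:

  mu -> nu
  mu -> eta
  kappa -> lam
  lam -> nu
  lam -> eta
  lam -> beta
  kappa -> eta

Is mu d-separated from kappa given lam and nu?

4 paths connect mu and kappa; each must be blocked for d-separation to hold:
Path 1: mu → eta ← lam ← kappa
  eta is a collider here and neither eta nor any of its descendants is conditioned on, so the collider stays closed — the path is blocked at eta.
Path 2: mu → eta ← kappa
  eta is a collider here and neither eta nor any of its descendants is conditioned on, so the collider stays closed — the path is blocked at eta.
Path 3: mu → nu ← lam ← kappa
  lam is a chain here and lam is conditioned on, so the path is blocked at lam.
Path 4: mu → nu ← lam → eta ← kappa
  lam is a fork here and lam is conditioned on, so the path is blocked at lam.
Every path is blocked, so mu and kappa are d-separated given {lam, nu}.

Yes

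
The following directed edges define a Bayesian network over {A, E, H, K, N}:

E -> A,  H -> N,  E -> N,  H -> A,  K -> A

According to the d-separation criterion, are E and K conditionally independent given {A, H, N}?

There are 2 undirected paths between E and K; checking each against the conditioning set {A, H, N}:
Path 1: E → A ← K
  A is a collider and A is conditioned on, which opens it — no node blocks this path, so it is active.
Path 2: E → N ← H → A ← K
  H is a fork here and H is conditioned on, so the path is blocked at H.
At least one path is unblocked, so d-separation fails.

No — E and K are not d-separated given {A, H, N}.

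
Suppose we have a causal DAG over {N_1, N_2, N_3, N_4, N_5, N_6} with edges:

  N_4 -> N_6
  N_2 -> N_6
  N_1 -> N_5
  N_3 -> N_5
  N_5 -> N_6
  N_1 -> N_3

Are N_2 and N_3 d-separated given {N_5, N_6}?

Yes — N_2 and N_3 are d-separated given {N_5, N_6}.

We examine all 2 paths between N_2 and N_3:
  1. N_2 → N_6 ← N_5 ← N_3 — N_6:collider[open]; N_5:chain[blocks] ⇒ blocked
  2. N_2 → N_6 ← N_5 ← N_1 → N_3 — N_6:collider[open]; N_5:chain[blocks]; N_1:fork[open] ⇒ blocked
Every path is blocked, so N_2 and N_3 are d-separated given {N_5, N_6}.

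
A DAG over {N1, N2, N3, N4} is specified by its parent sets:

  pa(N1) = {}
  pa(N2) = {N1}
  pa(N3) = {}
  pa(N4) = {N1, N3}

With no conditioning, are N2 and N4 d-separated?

No

There is one path between N2 and N4:
Path 1: N2 ← N1 → N4
  N1 is a fork and N1 is not conditioned on — no node blocks this path, so it is active.
At least one path is unblocked, so d-separation fails.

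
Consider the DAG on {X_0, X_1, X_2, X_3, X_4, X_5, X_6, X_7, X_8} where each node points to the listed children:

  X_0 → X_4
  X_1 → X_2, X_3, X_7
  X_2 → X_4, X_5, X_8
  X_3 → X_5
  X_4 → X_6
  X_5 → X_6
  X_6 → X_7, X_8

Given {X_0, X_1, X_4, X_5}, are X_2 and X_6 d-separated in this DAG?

Enumerating the 6 paths from X_2 to X_6 and testing each for blocking by {X_0, X_1, X_4, X_5}:
Path 1: X_2 → X_4 → X_6
  X_4 is a chain here and X_4 is conditioned on, so the path is blocked at X_4.
Path 2: X_2 → X_5 → X_6
  X_5 is a chain here and X_5 is conditioned on, so the path is blocked at X_5.
Path 3: X_2 → X_5 ← X_3 ← X_1 → X_7 ← X_6
  X_1 is a fork here and X_1 is conditioned on, so the path is blocked at X_1.
Path 4: X_2 → X_8 ← X_6
  X_8 is a collider here and neither X_8 nor any of its descendants is conditioned on, so the collider stays closed — the path is blocked at X_8.
Path 5: X_2 ← X_1 → X_3 → X_5 → X_6
  X_1 is a fork here and X_1 is conditioned on, so the path is blocked at X_1.
Path 6: X_2 ← X_1 → X_7 ← X_6
  X_1 is a fork here and X_1 is conditioned on, so the path is blocked at X_1.
All paths are blocked; X_2 ⊥ X_6 | {X_0, X_1, X_4, X_5} holds.

Yes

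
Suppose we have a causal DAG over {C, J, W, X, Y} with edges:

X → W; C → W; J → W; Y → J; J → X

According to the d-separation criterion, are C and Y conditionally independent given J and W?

2 paths connect C and Y; each must be blocked for d-separation to hold:
  1. C → W ← X ← J ← Y — W:collider[open]; X:chain[open]; J:chain[blocks] ⇒ blocked
  2. C → W ← J ← Y — W:collider[open]; J:chain[blocks] ⇒ blocked
Since every path is blocked, d-separation holds.

Yes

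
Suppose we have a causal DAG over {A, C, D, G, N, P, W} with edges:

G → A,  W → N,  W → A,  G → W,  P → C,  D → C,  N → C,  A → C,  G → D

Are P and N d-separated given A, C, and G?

5 paths connect P and N; each must be blocked for d-separation to hold:
Path 1: P → C ← D ← G → W → N
  G is a fork here and G is conditioned on, so the path is blocked at G.
Path 2: P → C ← D ← G → A ← W → N
  G is a fork here and G is conditioned on, so the path is blocked at G.
Path 3: P → C ← A ← W → N
  A is a chain here and A is conditioned on, so the path is blocked at A.
Path 4: P → C ← A ← G → W → N
  A is a chain here and A is conditioned on, so the path is blocked at A.
Path 5: P → C ← N
  C is a collider and C is conditioned on, which opens it — no node blocks this path, so it is active.
Since the path P → C ← N is active, P and N are not d-separated given {A, C, G}.

No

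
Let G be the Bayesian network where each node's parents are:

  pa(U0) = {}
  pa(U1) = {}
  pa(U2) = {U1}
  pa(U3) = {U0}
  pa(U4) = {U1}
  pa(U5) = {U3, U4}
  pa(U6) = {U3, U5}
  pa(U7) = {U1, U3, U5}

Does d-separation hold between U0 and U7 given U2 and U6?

No

Enumerating the 5 paths from U0 to U7 and testing each for blocking by {U2, U6}:
Path 1: U0 → U3 → U7
  U3 is a chain and U3 is not conditioned on — no node blocks this path, so it is active.
Path 2: U0 → U3 → U6 ← U5 → U7
  U3 is a chain and U3 is not conditioned on; U6 is a collider and U6 is conditioned on, which opens it; U5 is a fork and U5 is not conditioned on — no node blocks this path, so it is active.
Path 3: U0 → U3 → U6 ← U5 ← U4 ← U1 → U7
  U3 is a chain and U3 is not conditioned on; U6 is a collider and U6 is conditioned on, which opens it; U5 is a chain and U5 is not conditioned on; U4 is a chain and U4 is not conditioned on; U1 is a fork and U1 is not conditioned on — no node blocks this path, so it is active.
Path 4: U0 → U3 → U5 → U7
  U3 is a chain and U3 is not conditioned on; U5 is a chain and U5 is not conditioned on — no node blocks this path, so it is active.
Path 5: U0 → U3 → U5 ← U4 ← U1 → U7
  U3 is a chain and U3 is not conditioned on; U5 is a collider and its descendant U6 is conditioned on, which opens it; U4 is a chain and U4 is not conditioned on; U1 is a fork and U1 is not conditioned on — no node blocks this path, so it is active.
Since the path U0 → U3 → U7 is active, U0 and U7 are not d-separated given {U2, U6}.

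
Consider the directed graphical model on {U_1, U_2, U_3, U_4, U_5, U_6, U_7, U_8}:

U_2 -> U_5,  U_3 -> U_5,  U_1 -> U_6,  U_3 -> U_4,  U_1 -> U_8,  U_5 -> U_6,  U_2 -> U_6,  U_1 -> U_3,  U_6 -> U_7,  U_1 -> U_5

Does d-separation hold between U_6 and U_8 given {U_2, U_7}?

No

5 paths connect U_6 and U_8; each must be blocked for d-separation to hold:
Path 1: U_6 ← U_1 → U_8
  U_1 is a fork and U_1 is not conditioned on — no node blocks this path, so it is active.
Path 2: U_6 ← U_2 → U_5 ← U_1 → U_8
  U_2 is a fork here and U_2 is conditioned on, so the path is blocked at U_2.
Path 3: U_6 ← U_2 → U_5 ← U_3 ← U_1 → U_8
  U_2 is a fork here and U_2 is conditioned on, so the path is blocked at U_2.
Path 4: U_6 ← U_5 ← U_1 → U_8
  U_5 is a chain and U_5 is not conditioned on; U_1 is a fork and U_1 is not conditioned on — no node blocks this path, so it is active.
Path 5: U_6 ← U_5 ← U_3 ← U_1 → U_8
  U_5 is a chain and U_5 is not conditioned on; U_3 is a chain and U_3 is not conditioned on; U_1 is a fork and U_1 is not conditioned on — no node blocks this path, so it is active.
Since the path U_6 ← U_1 → U_8 is active, U_6 and U_8 are not d-separated given {U_2, U_7}.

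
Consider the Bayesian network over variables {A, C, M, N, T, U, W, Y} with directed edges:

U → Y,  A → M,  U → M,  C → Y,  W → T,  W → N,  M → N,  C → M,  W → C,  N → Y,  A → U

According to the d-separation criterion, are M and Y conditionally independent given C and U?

No

Enumerating the 6 paths from M to Y and testing each for blocking by {C, U}:
Path 1: M → N → Y
  N is a chain and N is not conditioned on — no node blocks this path, so it is active.
Path 2: M → N ← W → C → Y
  N is a collider here and neither N nor any of its descendants is conditioned on, so the collider stays closed — the path is blocked at N.
Path 3: M ← C → Y
  C is a fork here and C is conditioned on, so the path is blocked at C.
Path 4: M ← C ← W → N → Y
  C is a chain here and C is conditioned on, so the path is blocked at C.
Path 5: M ← A → U → Y
  U is a chain here and U is conditioned on, so the path is blocked at U.
Path 6: M ← U → Y
  U is a fork here and U is conditioned on, so the path is blocked at U.
Since the path M → N → Y is active, M and Y are not d-separated given {C, U}.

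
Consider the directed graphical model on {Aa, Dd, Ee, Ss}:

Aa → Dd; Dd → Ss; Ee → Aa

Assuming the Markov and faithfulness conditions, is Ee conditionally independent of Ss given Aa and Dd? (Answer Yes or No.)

Yes

There is one path between Ee and Ss:
Path 1: Ee → Aa → Dd → Ss
  Aa is a chain here and Aa is conditioned on, so the path is blocked at Aa.
Every path is blocked, so Ee and Ss are d-separated given {Aa, Dd}.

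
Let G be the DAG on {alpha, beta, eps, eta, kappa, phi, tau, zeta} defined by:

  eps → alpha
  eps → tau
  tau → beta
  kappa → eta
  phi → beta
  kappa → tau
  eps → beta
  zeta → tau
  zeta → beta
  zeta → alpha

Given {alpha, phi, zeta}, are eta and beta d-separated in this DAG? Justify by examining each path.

We examine all 5 paths between eta and beta:
Path 1: eta ← kappa → tau ← eps → beta
  tau is a collider here and neither tau nor any of its descendants is conditioned on, so the collider stays closed — the path is blocked at tau.
Path 2: eta ← kappa → tau ← eps → alpha ← zeta → beta
  tau is a collider here and neither tau nor any of its descendants is conditioned on, so the collider stays closed — the path is blocked at tau.
Path 3: eta ← kappa → tau ← zeta → beta
  tau is a collider here and neither tau nor any of its descendants is conditioned on, so the collider stays closed — the path is blocked at tau.
Path 4: eta ← kappa → tau ← zeta → alpha ← eps → beta
  tau is a collider here and neither tau nor any of its descendants is conditioned on, so the collider stays closed — the path is blocked at tau.
Path 5: eta ← kappa → tau → beta
  kappa is a fork and kappa is not conditioned on; tau is a chain and tau is not conditioned on — no node blocks this path, so it is active.
Since the path eta ← kappa → tau → beta is active, eta and beta are not d-separated given {alpha, phi, zeta}.

No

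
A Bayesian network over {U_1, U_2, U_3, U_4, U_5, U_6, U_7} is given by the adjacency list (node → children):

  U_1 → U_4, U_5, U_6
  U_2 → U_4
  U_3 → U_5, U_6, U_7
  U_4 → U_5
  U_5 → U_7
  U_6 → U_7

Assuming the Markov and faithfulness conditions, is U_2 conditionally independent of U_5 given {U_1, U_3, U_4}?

There are 6 undirected paths between U_2 and U_5; checking each against the conditioning set {U_1, U_3, U_4}:
Path 1: U_2 → U_4 ← U_1 → U_6 → U_7 ← U_3 → U_5
  U_1 is a fork here and U_1 is conditioned on, so the path is blocked at U_1.
Path 2: U_2 → U_4 ← U_1 → U_6 → U_7 ← U_5
  U_1 is a fork here and U_1 is conditioned on, so the path is blocked at U_1.
Path 3: U_2 → U_4 ← U_1 → U_6 ← U_3 → U_7 ← U_5
  U_1 is a fork here and U_1 is conditioned on, so the path is blocked at U_1.
Path 4: U_2 → U_4 ← U_1 → U_6 ← U_3 → U_5
  U_1 is a fork here and U_1 is conditioned on, so the path is blocked at U_1.
Path 5: U_2 → U_4 ← U_1 → U_5
  U_1 is a fork here and U_1 is conditioned on, so the path is blocked at U_1.
Path 6: U_2 → U_4 → U_5
  U_4 is a chain here and U_4 is conditioned on, so the path is blocked at U_4.
Every path is blocked, so U_2 and U_5 are d-separated given {U_1, U_3, U_4}.

Yes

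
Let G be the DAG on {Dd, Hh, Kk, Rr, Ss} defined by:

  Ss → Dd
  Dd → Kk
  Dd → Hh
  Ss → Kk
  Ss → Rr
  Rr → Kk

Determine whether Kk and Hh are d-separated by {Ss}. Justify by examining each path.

There are 3 undirected paths between Kk and Hh; checking each against the conditioning set {Ss}:
  1. Kk ← Rr ← Ss → Dd → Hh — Rr:chain[open]; Ss:fork[blocks]; Dd:chain[open] ⇒ blocked
  2. Kk ← Ss → Dd → Hh — Ss:fork[blocks]; Dd:chain[open] ⇒ blocked
  3. Kk ← Dd → Hh — Dd:fork[open] ⇒ active
Since the path Kk ← Dd → Hh is active, Kk and Hh are not d-separated given {Ss}.

No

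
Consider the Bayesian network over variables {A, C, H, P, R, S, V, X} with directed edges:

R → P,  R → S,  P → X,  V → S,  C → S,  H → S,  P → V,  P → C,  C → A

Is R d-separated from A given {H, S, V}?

There are 4 undirected paths between R and A; checking each against the conditioning set {H, S, V}:
  1. R → S ← V ← P → C → A — S:collider[open]; V:chain[blocks]; P:fork[open]; C:chain[open] ⇒ blocked
  2. R → S ← C → A — S:collider[open]; C:fork[open] ⇒ active
  3. R → P → V → S ← C → A — P:chain[open]; V:chain[blocks]; S:collider[open]; C:fork[open] ⇒ blocked
  4. R → P → C → A — P:chain[open]; C:chain[open] ⇒ active
Since the path R → S ← C → A is active, R and A are not d-separated given {H, S, V}.

No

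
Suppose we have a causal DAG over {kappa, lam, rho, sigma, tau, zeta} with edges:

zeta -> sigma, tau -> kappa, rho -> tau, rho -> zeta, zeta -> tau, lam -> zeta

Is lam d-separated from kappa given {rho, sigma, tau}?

Yes — lam and kappa are d-separated given {rho, sigma, tau}.

We examine all 2 paths between lam and kappa:
Path 1: lam → zeta ← rho → tau → kappa
  rho is a fork here and rho is conditioned on, so the path is blocked at rho.
Path 2: lam → zeta → tau → kappa
  tau is a chain here and tau is conditioned on, so the path is blocked at tau.
Since every path is blocked, d-separation holds.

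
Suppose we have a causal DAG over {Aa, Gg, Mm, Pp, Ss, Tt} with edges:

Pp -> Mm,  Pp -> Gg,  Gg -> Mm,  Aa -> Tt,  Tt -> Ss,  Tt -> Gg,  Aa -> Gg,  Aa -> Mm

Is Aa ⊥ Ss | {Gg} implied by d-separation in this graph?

We examine all 4 paths between Aa and Ss:
  1. Aa → Mm ← Pp → Gg ← Tt → Ss — Mm:collider[blocks]; Pp:fork[open]; Gg:collider[open]; Tt:fork[open] ⇒ blocked
  2. Aa → Mm ← Gg ← Tt → Ss — Mm:collider[blocks]; Gg:chain[blocks]; Tt:fork[open] ⇒ blocked
  3. Aa → Tt → Ss — Tt:chain[open] ⇒ active
  4. Aa → Gg ← Tt → Ss — Gg:collider[open]; Tt:fork[open] ⇒ active
Because an active path exists, Aa and Ss are not d-separated.

No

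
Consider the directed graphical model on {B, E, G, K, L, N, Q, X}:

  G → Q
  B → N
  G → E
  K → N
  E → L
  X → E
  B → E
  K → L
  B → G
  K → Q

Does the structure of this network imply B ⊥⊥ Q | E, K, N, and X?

6 paths connect B and Q; each must be blocked for d-separation to hold:
Path 1: B → N ← K → Q
  K is a fork here and K is conditioned on, so the path is blocked at K.
Path 2: B → N ← K → L ← E ← G → Q
  K is a fork here and K is conditioned on, so the path is blocked at K.
Path 3: B → G → Q
  G is a chain and G is not conditioned on — no node blocks this path, so it is active.
Path 4: B → G → E → L ← K → Q
  E is a chain here and E is conditioned on, so the path is blocked at E.
Path 5: B → E ← G → Q
  E is a collider and E is conditioned on, which opens it; G is a fork and G is not conditioned on — no node blocks this path, so it is active.
Path 6: B → E → L ← K → Q
  E is a chain here and E is conditioned on, so the path is blocked at E.
At least one path is unblocked, so d-separation fails.

No — B and Q are not d-separated given {E, K, N, X}.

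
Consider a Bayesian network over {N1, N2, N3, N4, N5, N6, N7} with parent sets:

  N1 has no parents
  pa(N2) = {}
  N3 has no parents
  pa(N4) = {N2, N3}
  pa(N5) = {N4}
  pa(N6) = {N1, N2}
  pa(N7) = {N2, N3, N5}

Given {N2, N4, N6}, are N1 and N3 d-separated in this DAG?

Yes

Enumerating the 4 paths from N1 to N3 and testing each for blocking by {N2, N4, N6}:
Path 1: N1 → N6 ← N2 → N7 ← N3
  N2 is a fork here and N2 is conditioned on, so the path is blocked at N2.
Path 2: N1 → N6 ← N2 → N7 ← N5 ← N4 ← N3
  N2 is a fork here and N2 is conditioned on, so the path is blocked at N2.
Path 3: N1 → N6 ← N2 → N4 ← N3
  N2 is a fork here and N2 is conditioned on, so the path is blocked at N2.
Path 4: N1 → N6 ← N2 → N4 → N5 → N7 ← N3
  N2 is a fork here and N2 is conditioned on, so the path is blocked at N2.
Every path is blocked, so N1 and N3 are d-separated given {N2, N4, N6}.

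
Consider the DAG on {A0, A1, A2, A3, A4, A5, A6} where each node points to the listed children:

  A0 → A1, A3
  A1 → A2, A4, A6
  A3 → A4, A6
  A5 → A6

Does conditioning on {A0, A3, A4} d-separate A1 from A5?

Yes

Enumerating the 3 paths from A1 to A5 and testing each for blocking by {A0, A3, A4}:
Path 1: A1 ← A0 → A3 → A6 ← A5
  A0 is a fork here and A0 is conditioned on, so the path is blocked at A0.
Path 2: A1 → A4 ← A3 → A6 ← A5
  A3 is a fork here and A3 is conditioned on, so the path is blocked at A3.
Path 3: A1 → A6 ← A5
  A6 is a collider here and neither A6 nor any of its descendants is conditioned on, so the collider stays closed — the path is blocked at A6.
Since every path is blocked, d-separation holds.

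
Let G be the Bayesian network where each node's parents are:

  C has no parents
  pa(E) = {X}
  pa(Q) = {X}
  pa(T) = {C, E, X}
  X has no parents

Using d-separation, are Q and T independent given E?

Enumerating the 2 paths from Q to T and testing each for blocking by {E}:
Path 1: Q ← X → T
  X is a fork and X is not conditioned on — no node blocks this path, so it is active.
Path 2: Q ← X → E → T
  E is a chain here and E is conditioned on, so the path is blocked at E.
Because an active path exists, Q and T are not d-separated.

No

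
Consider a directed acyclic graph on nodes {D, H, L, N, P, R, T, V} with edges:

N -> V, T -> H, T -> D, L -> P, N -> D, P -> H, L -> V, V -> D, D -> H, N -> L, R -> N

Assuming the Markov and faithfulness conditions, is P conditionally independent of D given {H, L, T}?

No — P and D are not d-separated given {H, L, T}.

Enumerating the 6 paths from P to D and testing each for blocking by {H, L, T}:
Path 1: P ← L ← N → D
  L is a chain here and L is conditioned on, so the path is blocked at L.
Path 2: P ← L ← N → V → D
  L is a chain here and L is conditioned on, so the path is blocked at L.
Path 3: P ← L → V ← N → D
  L is a fork here and L is conditioned on, so the path is blocked at L.
Path 4: P ← L → V → D
  L is a fork here and L is conditioned on, so the path is blocked at L.
Path 5: P → H ← T → D
  T is a fork here and T is conditioned on, so the path is blocked at T.
Path 6: P → H ← D
  H is a collider and H is conditioned on, which opens it — no node blocks this path, so it is active.
Since the path P → H ← D is active, P and D are not d-separated given {H, L, T}.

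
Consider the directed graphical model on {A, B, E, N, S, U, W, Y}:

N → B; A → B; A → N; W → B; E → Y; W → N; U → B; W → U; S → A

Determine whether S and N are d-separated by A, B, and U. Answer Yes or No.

There are 4 undirected paths between S and N; checking each against the conditioning set {A, B, U}:
Path 1: S → A → N
  A is a chain here and A is conditioned on, so the path is blocked at A.
Path 2: S → A → B ← W → N
  A is a chain here and A is conditioned on, so the path is blocked at A.
Path 3: S → A → B ← N
  A is a chain here and A is conditioned on, so the path is blocked at A.
Path 4: S → A → B ← U ← W → N
  A is a chain here and A is conditioned on, so the path is blocked at A.
Since every path is blocked, d-separation holds.

Yes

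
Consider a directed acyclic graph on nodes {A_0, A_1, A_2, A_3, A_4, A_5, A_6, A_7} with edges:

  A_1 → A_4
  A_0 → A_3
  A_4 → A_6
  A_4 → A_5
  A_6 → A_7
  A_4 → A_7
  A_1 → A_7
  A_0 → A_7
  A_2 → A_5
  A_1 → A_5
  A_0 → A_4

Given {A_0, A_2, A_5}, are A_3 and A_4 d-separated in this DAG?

Enumerating the 5 paths from A_3 to A_4 and testing each for blocking by {A_0, A_2, A_5}:
  1. A_3 ← A_0 → A_4 — A_0:fork[blocks] ⇒ blocked
  2. A_3 ← A_0 → A_7 ← A_6 ← A_4 — A_0:fork[blocks]; A_7:collider[blocks]; A_6:chain[open] ⇒ blocked
  3. A_3 ← A_0 → A_7 ← A_4 — A_0:fork[blocks]; A_7:collider[blocks] ⇒ blocked
  4. A_3 ← A_0 → A_7 ← A_1 → A_5 ← A_4 — A_0:fork[blocks]; A_7:collider[blocks]; A_1:fork[open]; A_5:collider[open] ⇒ blocked
  5. A_3 ← A_0 → A_7 ← A_1 → A_4 — A_0:fork[blocks]; A_7:collider[blocks]; A_1:fork[open] ⇒ blocked
Since every path is blocked, d-separation holds.

Yes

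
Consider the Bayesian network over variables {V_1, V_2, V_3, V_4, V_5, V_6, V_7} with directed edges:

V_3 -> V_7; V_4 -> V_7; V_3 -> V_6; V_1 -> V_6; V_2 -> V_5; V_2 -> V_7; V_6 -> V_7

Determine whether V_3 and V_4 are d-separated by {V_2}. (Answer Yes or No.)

Yes — V_3 and V_4 are d-separated given {V_2}.

We examine all 2 paths between V_3 and V_4:
  1. V_3 → V_7 ← V_4 — V_7:collider[blocks] ⇒ blocked
  2. V_3 → V_6 → V_7 ← V_4 — V_6:chain[open]; V_7:collider[blocks] ⇒ blocked
Every path is blocked, so V_3 and V_4 are d-separated given {V_2}.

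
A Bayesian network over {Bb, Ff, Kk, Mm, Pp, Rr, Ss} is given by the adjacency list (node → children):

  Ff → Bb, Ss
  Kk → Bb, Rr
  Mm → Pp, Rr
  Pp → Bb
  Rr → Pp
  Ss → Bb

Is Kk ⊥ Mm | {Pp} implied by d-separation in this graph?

We examine all 4 paths between Kk and Mm:
Path 1: Kk → Bb ← Pp ← Mm
  Bb is a collider here and neither Bb nor any of its descendants is conditioned on, so the collider stays closed — the path is blocked at Bb.
Path 2: Kk → Bb ← Pp ← Rr ← Mm
  Bb is a collider here and neither Bb nor any of its descendants is conditioned on, so the collider stays closed — the path is blocked at Bb.
Path 3: Kk → Rr → Pp ← Mm
  Rr is a chain and Rr is not conditioned on; Pp is a collider and Pp is conditioned on, which opens it — no node blocks this path, so it is active.
Path 4: Kk → Rr ← Mm
  Rr is a collider and its descendant Pp is conditioned on, which opens it — no node blocks this path, so it is active.
Because an active path exists, Kk and Mm are not d-separated.

No — Kk and Mm are not d-separated given {Pp}.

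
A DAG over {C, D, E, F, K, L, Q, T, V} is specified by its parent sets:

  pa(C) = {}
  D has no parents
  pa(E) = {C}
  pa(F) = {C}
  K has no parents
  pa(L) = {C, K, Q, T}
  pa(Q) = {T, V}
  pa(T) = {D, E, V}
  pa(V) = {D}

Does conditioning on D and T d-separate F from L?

There are 5 undirected paths between F and L; checking each against the conditioning set {D, T}:
Path 1: F ← C → L
  C is a fork and C is not conditioned on — no node blocks this path, so it is active.
Path 2: F ← C → E → T → L
  T is a chain here and T is conditioned on, so the path is blocked at T.
Path 3: F ← C → E → T ← V → Q → L
  C is a fork and C is not conditioned on; E is a chain and E is not conditioned on; T is a collider and T is conditioned on, which opens it; V is a fork and V is not conditioned on; Q is a chain and Q is not conditioned on — no node blocks this path, so it is active.
Path 4: F ← C → E → T ← D → V → Q → L
  D is a fork here and D is conditioned on, so the path is blocked at D.
Path 5: F ← C → E → T → Q → L
  T is a chain here and T is conditioned on, so the path is blocked at T.
At least one path is unblocked, so d-separation fails.

No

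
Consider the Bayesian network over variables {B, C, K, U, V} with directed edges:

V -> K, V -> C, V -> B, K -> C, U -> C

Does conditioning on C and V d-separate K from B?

We examine all 2 paths between K and B:
Path 1: K ← V → B
  V is a fork here and V is conditioned on, so the path is blocked at V.
Path 2: K → C ← V → B
  V is a fork here and V is conditioned on, so the path is blocked at V.
All paths are blocked; K ⊥ B | {C, V} holds.

Yes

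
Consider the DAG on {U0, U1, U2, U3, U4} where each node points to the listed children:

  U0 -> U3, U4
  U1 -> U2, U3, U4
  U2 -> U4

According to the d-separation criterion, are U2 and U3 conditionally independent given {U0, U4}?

No

Enumerating the 4 paths from U2 to U3 and testing each for blocking by {U0, U4}:
Path 1: U2 ← U1 → U4 ← U0 → U3
  U0 is a fork here and U0 is conditioned on, so the path is blocked at U0.
Path 2: U2 ← U1 → U3
  U1 is a fork and U1 is not conditioned on — no node blocks this path, so it is active.
Path 3: U2 → U4 ← U1 → U3
  U4 is a collider and U4 is conditioned on, which opens it; U1 is a fork and U1 is not conditioned on — no node blocks this path, so it is active.
Path 4: U2 → U4 ← U0 → U3
  U0 is a fork here and U0 is conditioned on, so the path is blocked at U0.
Because an active path exists, U2 and U3 are not d-separated.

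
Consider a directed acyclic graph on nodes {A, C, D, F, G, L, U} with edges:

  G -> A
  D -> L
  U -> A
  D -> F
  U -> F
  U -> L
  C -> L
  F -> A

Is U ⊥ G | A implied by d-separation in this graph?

No — U and G are not d-separated given {A}.

There are 3 undirected paths between U and G; checking each against the conditioning set {A}:
Path 1: U → A ← G
  A is a collider and A is conditioned on, which opens it — no node blocks this path, so it is active.
Path 2: U → F → A ← G
  F is a chain and F is not conditioned on; A is a collider and A is conditioned on, which opens it — no node blocks this path, so it is active.
Path 3: U → L ← D → F → A ← G
  L is a collider here and neither L nor any of its descendants is conditioned on, so the collider stays closed — the path is blocked at L.
Since the path U → A ← G is active, U and G are not d-separated given {A}.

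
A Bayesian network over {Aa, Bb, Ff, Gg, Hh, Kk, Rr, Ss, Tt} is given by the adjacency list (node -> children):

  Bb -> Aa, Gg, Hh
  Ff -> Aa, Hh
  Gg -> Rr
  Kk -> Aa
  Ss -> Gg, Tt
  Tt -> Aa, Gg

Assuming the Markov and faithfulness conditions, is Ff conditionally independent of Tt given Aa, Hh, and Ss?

No

We examine all 6 paths between Ff and Tt:
  1. Ff → Aa ← Tt — Aa:collider[open] ⇒ active
  2. Ff → Aa ← Bb → Gg ← Ss → Tt — Aa:collider[open]; Bb:fork[open]; Gg:collider[blocks]; Ss:fork[blocks] ⇒ blocked
  3. Ff → Aa ← Bb → Gg ← Tt — Aa:collider[open]; Bb:fork[open]; Gg:collider[blocks] ⇒ blocked
  4. Ff → Hh ← Bb → Gg ← Ss → Tt — Hh:collider[open]; Bb:fork[open]; Gg:collider[blocks]; Ss:fork[blocks] ⇒ blocked
  5. Ff → Hh ← Bb → Gg ← Tt — Hh:collider[open]; Bb:fork[open]; Gg:collider[blocks] ⇒ blocked
  6. Ff → Hh ← Bb → Aa ← Tt — Hh:collider[open]; Bb:fork[open]; Aa:collider[open] ⇒ active
At least one path is unblocked, so d-separation fails.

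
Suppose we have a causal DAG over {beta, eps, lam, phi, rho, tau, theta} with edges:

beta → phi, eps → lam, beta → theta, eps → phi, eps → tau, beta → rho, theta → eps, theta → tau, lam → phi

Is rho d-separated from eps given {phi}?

No

We examine all 4 paths between rho and eps:
Path 1: rho ← beta → theta → tau ← eps
  tau is a collider here and neither tau nor any of its descendants is conditioned on, so the collider stays closed — the path is blocked at tau.
Path 2: rho ← beta → theta → eps
  beta is a fork and beta is not conditioned on; theta is a chain and theta is not conditioned on — no node blocks this path, so it is active.
Path 3: rho ← beta → phi ← lam ← eps
  beta is a fork and beta is not conditioned on; phi is a collider and phi is conditioned on, which opens it; lam is a chain and lam is not conditioned on — no node blocks this path, so it is active.
Path 4: rho ← beta → phi ← eps
  beta is a fork and beta is not conditioned on; phi is a collider and phi is conditioned on, which opens it — no node blocks this path, so it is active.
Because an active path exists, rho and eps are not d-separated.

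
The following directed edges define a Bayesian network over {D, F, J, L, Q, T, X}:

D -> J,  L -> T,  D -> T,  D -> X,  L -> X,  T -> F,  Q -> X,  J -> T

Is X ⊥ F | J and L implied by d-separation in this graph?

No — X and F are not d-separated given {J, L}.

There are 3 undirected paths between X and F; checking each against the conditioning set {J, L}:
  1. X ← L → T → F — L:fork[blocks]; T:chain[open] ⇒ blocked
  2. X ← D → J → T → F — D:fork[open]; J:chain[blocks]; T:chain[open] ⇒ blocked
  3. X ← D → T → F — D:fork[open]; T:chain[open] ⇒ active
Since the path X ← D → T → F is active, X and F are not d-separated given {J, L}.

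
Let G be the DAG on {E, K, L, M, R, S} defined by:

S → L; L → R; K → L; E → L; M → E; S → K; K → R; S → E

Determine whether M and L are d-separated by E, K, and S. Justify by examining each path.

Yes — M and L are d-separated given {E, K, S}.

We examine all 4 paths between M and L:
Path 1: M → E → L
  E is a chain here and E is conditioned on, so the path is blocked at E.
Path 2: M → E ← S → L
  S is a fork here and S is conditioned on, so the path is blocked at S.
Path 3: M → E ← S → K → L
  S is a fork here and S is conditioned on, so the path is blocked at S.
Path 4: M → E ← S → K → R ← L
  S is a fork here and S is conditioned on, so the path is blocked at S.
All paths are blocked; M ⊥ L | {E, K, S} holds.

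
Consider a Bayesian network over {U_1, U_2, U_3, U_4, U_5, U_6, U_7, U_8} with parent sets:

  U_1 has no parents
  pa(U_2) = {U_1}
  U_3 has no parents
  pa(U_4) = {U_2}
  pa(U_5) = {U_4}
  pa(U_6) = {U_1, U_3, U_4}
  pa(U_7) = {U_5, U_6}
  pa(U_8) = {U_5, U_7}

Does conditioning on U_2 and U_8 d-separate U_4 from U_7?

No — U_4 and U_7 are not d-separated given {U_2, U_8}.

4 paths connect U_4 and U_7; each must be blocked for d-separation to hold:
Path 1: U_4 → U_5 → U_8 ← U_7
  U_5 is a chain and U_5 is not conditioned on; U_8 is a collider and U_8 is conditioned on, which opens it — no node blocks this path, so it is active.
Path 2: U_4 → U_5 → U_7
  U_5 is a chain and U_5 is not conditioned on — no node blocks this path, so it is active.
Path 3: U_4 → U_6 → U_7
  U_6 is a chain and U_6 is not conditioned on — no node blocks this path, so it is active.
Path 4: U_4 ← U_2 ← U_1 → U_6 → U_7
  U_2 is a chain here and U_2 is conditioned on, so the path is blocked at U_2.
Because an active path exists, U_4 and U_7 are not d-separated.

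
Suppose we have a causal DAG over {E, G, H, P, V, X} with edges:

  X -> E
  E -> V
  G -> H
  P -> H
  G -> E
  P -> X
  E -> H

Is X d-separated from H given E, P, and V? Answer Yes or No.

No

There are 3 undirected paths between X and H; checking each against the conditioning set {E, P, V}:
  1. X ← P → H — P:fork[blocks] ⇒ blocked
  2. X → E → H — E:chain[blocks] ⇒ blocked
  3. X → E ← G → H — E:collider[open]; G:fork[open] ⇒ active
At least one path is unblocked, so d-separation fails.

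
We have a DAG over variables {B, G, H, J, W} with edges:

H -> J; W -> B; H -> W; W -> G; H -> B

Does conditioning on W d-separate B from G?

Yes

There are 2 undirected paths between B and G; checking each against the conditioning set {W}:
  1. B ← W → G — W:fork[blocks] ⇒ blocked
  2. B ← H → W → G — H:fork[open]; W:chain[blocks] ⇒ blocked
All paths are blocked; B ⊥ G | {W} holds.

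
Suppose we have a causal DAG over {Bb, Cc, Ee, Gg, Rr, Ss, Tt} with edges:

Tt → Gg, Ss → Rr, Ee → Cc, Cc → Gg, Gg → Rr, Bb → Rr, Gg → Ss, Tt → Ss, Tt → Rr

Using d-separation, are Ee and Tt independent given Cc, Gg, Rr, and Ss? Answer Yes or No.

Yes

There are 5 undirected paths between Ee and Tt; checking each against the conditioning set {Cc, Gg, Rr, Ss}:
Path 1: Ee → Cc → Gg → Rr ← Tt
  Cc is a chain here and Cc is conditioned on, so the path is blocked at Cc.
Path 2: Ee → Cc → Gg → Rr ← Ss ← Tt
  Cc is a chain here and Cc is conditioned on, so the path is blocked at Cc.
Path 3: Ee → Cc → Gg ← Tt
  Cc is a chain here and Cc is conditioned on, so the path is blocked at Cc.
Path 4: Ee → Cc → Gg → Ss → Rr ← Tt
  Cc is a chain here and Cc is conditioned on, so the path is blocked at Cc.
Path 5: Ee → Cc → Gg → Ss ← Tt
  Cc is a chain here and Cc is conditioned on, so the path is blocked at Cc.
Every path is blocked, so Ee and Tt are d-separated given {Cc, Gg, Rr, Ss}.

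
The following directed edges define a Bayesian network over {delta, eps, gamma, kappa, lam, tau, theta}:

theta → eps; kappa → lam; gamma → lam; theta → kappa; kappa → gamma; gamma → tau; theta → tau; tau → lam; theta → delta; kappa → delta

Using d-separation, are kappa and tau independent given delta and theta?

6 paths connect kappa and tau; each must be blocked for d-separation to hold:
Path 1: kappa → gamma → tau
  gamma is a chain and gamma is not conditioned on — no node blocks this path, so it is active.
Path 2: kappa → gamma → lam ← tau
  lam is a collider here and neither lam nor any of its descendants is conditioned on, so the collider stays closed — the path is blocked at lam.
Path 3: kappa → delta ← theta → tau
  theta is a fork here and theta is conditioned on, so the path is blocked at theta.
Path 4: kappa ← theta → tau
  theta is a fork here and theta is conditioned on, so the path is blocked at theta.
Path 5: kappa → lam ← gamma → tau
  lam is a collider here and neither lam nor any of its descendants is conditioned on, so the collider stays closed — the path is blocked at lam.
Path 6: kappa → lam ← tau
  lam is a collider here and neither lam nor any of its descendants is conditioned on, so the collider stays closed — the path is blocked at lam.
Since the path kappa → gamma → tau is active, kappa and tau are not d-separated given {delta, theta}.

No — kappa and tau are not d-separated given {delta, theta}.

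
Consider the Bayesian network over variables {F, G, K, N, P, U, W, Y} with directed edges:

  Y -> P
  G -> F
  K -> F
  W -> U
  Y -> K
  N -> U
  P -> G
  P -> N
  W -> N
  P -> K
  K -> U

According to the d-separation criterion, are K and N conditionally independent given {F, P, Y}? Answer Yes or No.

Yes

We examine all 5 paths between K and N:
Path 1: K ← Y → P → N
  Y is a fork here and Y is conditioned on, so the path is blocked at Y.
Path 2: K → F ← G ← P → N
  P is a fork here and P is conditioned on, so the path is blocked at P.
Path 3: K → U ← W → N
  U is a collider here and neither U nor any of its descendants is conditioned on, so the collider stays closed — the path is blocked at U.
Path 4: K → U ← N
  U is a collider here and neither U nor any of its descendants is conditioned on, so the collider stays closed — the path is blocked at U.
Path 5: K ← P → N
  P is a fork here and P is conditioned on, so the path is blocked at P.
Every path is blocked, so K and N are d-separated given {F, P, Y}.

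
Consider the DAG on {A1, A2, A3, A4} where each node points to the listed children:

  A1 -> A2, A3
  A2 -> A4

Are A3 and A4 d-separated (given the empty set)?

No

There is one path between A3 and A4:
  1. A3 ← A1 → A2 → A4 — A1:fork[open]; A2:chain[open] ⇒ active
Since the path A3 ← A1 → A2 → A4 is active, A3 and A4 are not d-separated given ∅.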